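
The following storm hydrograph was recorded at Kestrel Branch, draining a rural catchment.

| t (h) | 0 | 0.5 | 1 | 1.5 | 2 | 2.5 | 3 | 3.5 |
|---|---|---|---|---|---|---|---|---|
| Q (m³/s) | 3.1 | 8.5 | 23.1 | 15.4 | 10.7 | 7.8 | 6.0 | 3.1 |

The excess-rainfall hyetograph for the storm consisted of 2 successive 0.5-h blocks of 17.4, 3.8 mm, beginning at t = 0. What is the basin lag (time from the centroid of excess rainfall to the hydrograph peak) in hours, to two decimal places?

Centroid of excess rainfall: t_c = Σ P_i·t̄_i / ΣP_i = 0.3396 h (block centres at 0.25, 0.75 h).
Hydrograph peak occurs at t = 1 h, so basin lag t_L = 1 − 0.3396 = 0.66 h.

t_L ≈ 0.66 h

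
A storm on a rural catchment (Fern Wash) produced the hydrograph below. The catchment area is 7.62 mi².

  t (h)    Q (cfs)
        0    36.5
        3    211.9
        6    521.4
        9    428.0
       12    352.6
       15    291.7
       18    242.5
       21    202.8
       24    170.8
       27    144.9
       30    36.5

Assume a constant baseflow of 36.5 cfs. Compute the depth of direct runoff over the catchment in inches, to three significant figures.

Direct runoff: 0.0, 175.4, 484.9, 391.5, 316.1, 255.2, 206.0, 166.3, 134.3, 108.4, 0.0 cfs; ΣQ_DR = 2238 cfs.
V = ΣQ_DR · Δt = 2238 × 10800 s = 2.417 × 10^7 ft³.
Over A = 7.62 mi², depth = V / A = 1.37 in.

d ≈ 1.37 in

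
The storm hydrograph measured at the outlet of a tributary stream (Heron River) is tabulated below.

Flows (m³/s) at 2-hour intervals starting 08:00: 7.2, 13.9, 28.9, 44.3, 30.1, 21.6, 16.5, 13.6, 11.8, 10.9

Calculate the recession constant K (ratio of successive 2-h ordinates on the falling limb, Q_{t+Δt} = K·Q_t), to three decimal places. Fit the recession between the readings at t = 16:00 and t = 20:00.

Using the recession-limb readings at t = 16:00 and t = 20:00: Q falls from 30.1 to 16.5 m³/s over 2 intervals.
K = (Q₂/Q₁)^(1/2) = (16.5/30.1)^(1/2) = 0.740.

K ≈ 0.740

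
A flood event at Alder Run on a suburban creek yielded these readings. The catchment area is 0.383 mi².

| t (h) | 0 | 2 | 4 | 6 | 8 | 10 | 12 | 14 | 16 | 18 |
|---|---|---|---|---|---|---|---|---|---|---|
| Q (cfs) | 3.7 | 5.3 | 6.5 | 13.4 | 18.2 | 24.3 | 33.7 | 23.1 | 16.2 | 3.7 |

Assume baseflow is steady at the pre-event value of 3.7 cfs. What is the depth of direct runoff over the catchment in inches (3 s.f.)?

d ≈ 0.899 in

Direct runoff: 0.0, 1.6, 2.8, 9.7, 14.5, 20.6, 30.0, 19.4, 12.5, 0.0 cfs; ΣQ_DR = 111.1 cfs.
V = ΣQ_DR · Δt = 111.1 × 7200 s = 7.999 × 10^5 ft³.
Over A = 0.383 mi², depth = V / A = 0.899 in.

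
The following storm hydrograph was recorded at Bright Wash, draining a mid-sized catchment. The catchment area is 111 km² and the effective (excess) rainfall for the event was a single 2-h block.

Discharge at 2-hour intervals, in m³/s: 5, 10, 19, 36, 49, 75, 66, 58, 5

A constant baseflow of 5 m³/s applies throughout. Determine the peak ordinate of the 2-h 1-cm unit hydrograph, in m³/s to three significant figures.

U_p ≈ 38.8 m³/s

Direct runoff: 0.0, 5.0, 14.0, 31.0, 44.0, 70.0, 61.0, 53.0, 0.0 m³/s; ΣQ_DR = 278.0 m³/s, peak = 70.0 m³/s.
Runoff depth d = ΣQ_DR·Δt / A = 278.0 × 7200 / (111 km²) = 18.03 mm.
The 1-cm UH is the DRH scaled by (10 mm)/d, so U_p = 70.0 × 10/18.03 = 38.8 m³/s.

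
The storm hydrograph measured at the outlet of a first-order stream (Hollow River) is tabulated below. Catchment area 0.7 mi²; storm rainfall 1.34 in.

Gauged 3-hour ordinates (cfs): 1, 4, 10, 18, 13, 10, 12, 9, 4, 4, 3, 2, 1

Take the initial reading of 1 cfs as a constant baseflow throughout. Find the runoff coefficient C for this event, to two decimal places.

C ≈ 0.39

ΣQ_DR = 78.00 cfs; V = ΣQ_DR·Δt = 8.424 × 10^5 ft³.
Runoff depth d = V / A = 0.5180 in.
C = d / P = 0.5180 / 1.34 = 0.39.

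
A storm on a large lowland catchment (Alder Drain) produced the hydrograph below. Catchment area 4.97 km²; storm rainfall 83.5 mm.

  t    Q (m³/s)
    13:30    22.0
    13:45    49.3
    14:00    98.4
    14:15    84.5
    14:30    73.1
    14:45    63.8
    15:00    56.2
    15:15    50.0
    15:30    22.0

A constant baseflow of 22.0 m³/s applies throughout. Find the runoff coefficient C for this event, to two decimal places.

ΣQ_DR = 321.3 m³/s; V = ΣQ_DR·Δt = 2.892 × 10^5 m³.
Runoff depth d = V / A = 58.18 mm.
C = d / P = 58.18 / 83.5 = 0.70.

C ≈ 0.70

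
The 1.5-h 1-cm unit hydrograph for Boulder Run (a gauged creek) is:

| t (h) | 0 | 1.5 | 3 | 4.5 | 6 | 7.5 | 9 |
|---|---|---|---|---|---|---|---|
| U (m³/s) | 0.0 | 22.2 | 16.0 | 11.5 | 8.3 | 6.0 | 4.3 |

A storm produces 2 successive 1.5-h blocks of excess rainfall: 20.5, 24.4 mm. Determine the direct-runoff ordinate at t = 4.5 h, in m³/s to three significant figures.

Q ≈ 62.6 m³/s

By discrete convolution, Q_j = Σ (P_i / 10 mm) · U_{j−i}.
At t = 4.5 h (j=3): Q = (20.5/10)·11.5 + (24.4/10)·16.0 = 62.6 m³/s.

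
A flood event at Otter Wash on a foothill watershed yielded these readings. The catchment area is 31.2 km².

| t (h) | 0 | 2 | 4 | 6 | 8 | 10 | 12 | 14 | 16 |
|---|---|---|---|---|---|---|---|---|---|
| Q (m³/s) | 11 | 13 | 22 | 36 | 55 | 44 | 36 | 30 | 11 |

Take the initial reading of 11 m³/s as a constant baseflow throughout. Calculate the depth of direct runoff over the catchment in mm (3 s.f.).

d ≈ 36.7 mm

Direct runoff: 0.0, 2.0, 11.0, 25.0, 44.0, 33.0, 25.0, 19.0, 0.0 m³/s; ΣQ_DR = 159.0 m³/s.
V = ΣQ_DR · Δt = 159.0 × 7200 s = 1.145 × 10^6 m³.
Over A = 31.2 km², depth = V / A = 36.7 mm.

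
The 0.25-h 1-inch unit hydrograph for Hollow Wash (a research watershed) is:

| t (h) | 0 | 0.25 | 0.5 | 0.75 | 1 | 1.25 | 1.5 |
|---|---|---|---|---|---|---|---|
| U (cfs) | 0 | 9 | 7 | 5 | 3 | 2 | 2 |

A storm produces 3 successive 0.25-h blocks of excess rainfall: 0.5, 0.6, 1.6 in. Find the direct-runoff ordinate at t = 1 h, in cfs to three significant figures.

By discrete convolution, Q_j = Σ (P_i / 1 in) · U_{j−i}.
At t = 1 h (j=4): Q = (0.5/1)·3 + (0.6/1)·5 + (1.6/1)·7 = 15.7 cfs.

Q ≈ 15.7 cfs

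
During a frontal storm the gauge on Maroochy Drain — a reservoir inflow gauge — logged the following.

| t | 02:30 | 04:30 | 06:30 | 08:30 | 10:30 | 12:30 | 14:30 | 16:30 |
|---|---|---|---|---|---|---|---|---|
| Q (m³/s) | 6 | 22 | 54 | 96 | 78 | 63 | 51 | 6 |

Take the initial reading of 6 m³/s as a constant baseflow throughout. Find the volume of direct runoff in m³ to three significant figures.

V ≈ 2.36 × 10^6 m³

Direct-runoff ordinates (Q − Q_b): 0.0, 16.0, 48.0, 90.0, 72.0, 57.0, 45.0, 0.0 m³/s.
ΣQ_DR = 328.0 m³/s.
With Δt = 2 h = 7200 s, V = ΣQ_DR · Δt = 328.0 × 7200 = 2.36 × 10^6 m³.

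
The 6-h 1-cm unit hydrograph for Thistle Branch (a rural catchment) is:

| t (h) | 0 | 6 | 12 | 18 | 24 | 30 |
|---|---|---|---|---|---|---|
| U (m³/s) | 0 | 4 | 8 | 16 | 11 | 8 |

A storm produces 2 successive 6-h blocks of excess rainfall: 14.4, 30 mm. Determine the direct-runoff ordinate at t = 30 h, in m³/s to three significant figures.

Q ≈ 44.5 m³/s

By discrete convolution, Q_j = Σ (P_i / 10 mm) · U_{j−i}.
At t = 30 h (j=5): Q = (14.4/10)·8 + (30/10)·11 = 44.5 m³/s.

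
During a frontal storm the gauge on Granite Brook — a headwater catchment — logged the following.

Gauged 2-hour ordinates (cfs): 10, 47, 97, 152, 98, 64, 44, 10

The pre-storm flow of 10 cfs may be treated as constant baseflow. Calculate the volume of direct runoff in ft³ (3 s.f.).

V ≈ 3.18 × 10^6 ft³

Direct-runoff ordinates (Q − Q_b): 0.0, 37.0, 87.0, 142.0, 88.0, 54.0, 34.0, 0.0 cfs.
ΣQ_DR = 442.0 cfs.
With Δt = 2 h = 7200 s, V = ΣQ_DR · Δt = 442.0 × 7200 = 3.18 × 10^6 ft³.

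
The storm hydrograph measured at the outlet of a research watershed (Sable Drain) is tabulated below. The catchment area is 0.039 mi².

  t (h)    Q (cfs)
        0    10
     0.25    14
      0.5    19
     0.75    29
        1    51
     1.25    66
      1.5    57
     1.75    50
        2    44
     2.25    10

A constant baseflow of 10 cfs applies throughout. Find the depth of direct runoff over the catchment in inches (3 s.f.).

Direct runoff: 0.0, 4.0, 9.0, 19.0, 41.0, 56.0, 47.0, 40.0, 34.0, 0.0 cfs; ΣQ_DR = 250.0 cfs.
V = ΣQ_DR · Δt = 250.0 × 900 s = 2.250 × 10^5 ft³.
Over A = 0.039 mi², depth = V / A = 2.48 in.

d ≈ 2.48 in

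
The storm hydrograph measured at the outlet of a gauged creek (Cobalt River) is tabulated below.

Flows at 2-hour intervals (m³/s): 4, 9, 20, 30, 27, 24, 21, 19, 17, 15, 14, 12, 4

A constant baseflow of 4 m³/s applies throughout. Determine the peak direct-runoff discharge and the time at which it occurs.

Subtracting baseflow gives direct-runoff ordinates: 0.0, 5.0, 16.0, 26.0, 23.0, 20.0, 17.0, 15.0, 13.0, 11.0, 10.0, 8.0, 0.0 m³/s.
The maximum is 26.0 m³/s, occurring at the reading for t = 6 h.

Q_p = 26.0 m³/s at t = 6 h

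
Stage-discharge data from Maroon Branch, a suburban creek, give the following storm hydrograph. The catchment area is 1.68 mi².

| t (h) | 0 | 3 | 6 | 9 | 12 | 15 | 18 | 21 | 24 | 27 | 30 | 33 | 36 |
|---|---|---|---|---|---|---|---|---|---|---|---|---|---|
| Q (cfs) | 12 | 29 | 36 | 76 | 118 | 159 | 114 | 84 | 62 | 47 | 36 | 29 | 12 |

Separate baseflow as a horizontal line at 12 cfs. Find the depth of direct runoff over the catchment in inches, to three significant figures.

Direct runoff: 0.0, 17.0, 24.0, 64.0, 106.0, 147.0, 102.0, 72.0, 50.0, 35.0, 24.0, 17.0, 0.0 cfs; ΣQ_DR = 658.0 cfs.
V = ΣQ_DR · Δt = 658.0 × 10800 s = 7.106 × 10^6 ft³.
Over A = 1.68 mi², depth = V / A = 1.82 in.

d ≈ 1.82 in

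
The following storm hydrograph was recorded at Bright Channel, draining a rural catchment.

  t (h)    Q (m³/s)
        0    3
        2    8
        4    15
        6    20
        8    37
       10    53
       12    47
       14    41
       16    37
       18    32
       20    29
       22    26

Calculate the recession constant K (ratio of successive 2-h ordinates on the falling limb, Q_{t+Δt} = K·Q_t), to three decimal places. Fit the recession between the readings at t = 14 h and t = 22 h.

K ≈ 0.892

Using the recession-limb readings at t = 14 h and t = 22 h: Q falls from 41 to 26 m³/s over 4 intervals.
K = (Q₂/Q₁)^(1/4) = (26/41)^(1/4) = 0.892.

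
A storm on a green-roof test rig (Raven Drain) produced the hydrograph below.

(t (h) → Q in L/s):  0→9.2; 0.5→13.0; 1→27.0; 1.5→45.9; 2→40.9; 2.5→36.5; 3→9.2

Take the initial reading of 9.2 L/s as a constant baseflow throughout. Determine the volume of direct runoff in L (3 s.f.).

V ≈ 2.11 × 10^5 L

Direct-runoff ordinates (Q − Q_b): 0.0, 3.8, 17.8, 36.7, 31.7, 27.3, 0.0 L/s.
ΣQ_DR = 117.3 L/s.
With Δt = 0.5 h = 1800 s, V = ΣQ_DR · Δt = 117.3 × 1800 = 2.11 × 10^5 L.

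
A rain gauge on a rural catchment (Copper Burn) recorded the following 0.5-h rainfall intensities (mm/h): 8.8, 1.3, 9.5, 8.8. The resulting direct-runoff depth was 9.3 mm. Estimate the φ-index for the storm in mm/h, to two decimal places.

Only the 3 blocks with intensity above φ contribute runoff: 8.8, 9.5, 8.8 mm/h.
Σ(I−φ)·Δt = d  ⇒  (8.8+9.5+8.8 − 3φ)·0.5 = 9.3
φ = (27.10 − 9.3/0.5) / 3 = 2.83 mm/h.

φ ≈ 2.83 mm/h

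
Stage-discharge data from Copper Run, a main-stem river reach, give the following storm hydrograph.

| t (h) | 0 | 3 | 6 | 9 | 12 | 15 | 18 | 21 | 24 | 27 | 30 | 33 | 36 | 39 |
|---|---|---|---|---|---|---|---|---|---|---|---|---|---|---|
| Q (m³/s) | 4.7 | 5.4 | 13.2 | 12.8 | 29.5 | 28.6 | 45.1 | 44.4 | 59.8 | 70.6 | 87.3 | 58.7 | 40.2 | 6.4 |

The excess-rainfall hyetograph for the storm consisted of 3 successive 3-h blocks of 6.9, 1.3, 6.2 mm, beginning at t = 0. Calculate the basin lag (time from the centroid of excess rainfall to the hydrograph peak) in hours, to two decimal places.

Centroid of excess rainfall: t_c = Σ P_i·t̄_i / ΣP_i = 4.3542 h (block centres at 1.5, 4.5, 7.5 h).
Hydrograph peak occurs at t = 30 h, so basin lag t_L = 30 − 4.3542 = 25.65 h.

t_L ≈ 25.65 h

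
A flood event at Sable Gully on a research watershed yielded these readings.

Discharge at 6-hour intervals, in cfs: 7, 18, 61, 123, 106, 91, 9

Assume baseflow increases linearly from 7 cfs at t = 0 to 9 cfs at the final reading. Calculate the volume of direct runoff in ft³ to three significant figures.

V ≈ 7.75 × 10^6 ft³

Direct-runoff ordinates (Q − Q_b): 0.00, 10.67, 53.33, 115.00, 97.67, 82.33, 0.00 cfs.
ΣQ_DR = 359.0 cfs.
With Δt = 6 h = 21600 s, V = ΣQ_DR · Δt = 359.0 × 21600 = 7.75 × 10^6 ft³.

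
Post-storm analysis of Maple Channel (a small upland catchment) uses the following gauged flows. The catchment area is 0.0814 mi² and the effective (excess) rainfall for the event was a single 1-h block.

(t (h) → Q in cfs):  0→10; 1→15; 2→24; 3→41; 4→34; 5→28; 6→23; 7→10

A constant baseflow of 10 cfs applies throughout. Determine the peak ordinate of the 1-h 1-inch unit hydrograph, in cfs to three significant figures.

U_p ≈ 15.5 cfs

Direct runoff: 0.0, 5.0, 14.0, 31.0, 24.0, 18.0, 13.0, 0.0 cfs; ΣQ_DR = 105.0 cfs, peak = 31.0 cfs.
Runoff depth d = ΣQ_DR·Δt / A = 105.0 × 3600 / (0.0814 mi²) = 1.999 in.
The 1-inch UH is the DRH scaled by (1 in)/d, so U_p = 31.0 × 1/1.999 = 15.5 cfs.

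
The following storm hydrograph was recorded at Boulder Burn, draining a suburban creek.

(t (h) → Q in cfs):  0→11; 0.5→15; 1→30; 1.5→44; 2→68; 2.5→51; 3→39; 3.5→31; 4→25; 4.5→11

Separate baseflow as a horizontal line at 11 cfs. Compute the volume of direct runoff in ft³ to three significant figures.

Direct-runoff ordinates (Q − Q_b): 0.0, 4.0, 19.0, 33.0, 57.0, 40.0, 28.0, 20.0, 14.0, 0.0 cfs.
ΣQ_DR = 215.0 cfs.
With Δt = 0.5 h = 1800 s, V = ΣQ_DR · Δt = 215.0 × 1800 = 3.87 × 10^5 ft³.

V ≈ 3.87 × 10^5 ft³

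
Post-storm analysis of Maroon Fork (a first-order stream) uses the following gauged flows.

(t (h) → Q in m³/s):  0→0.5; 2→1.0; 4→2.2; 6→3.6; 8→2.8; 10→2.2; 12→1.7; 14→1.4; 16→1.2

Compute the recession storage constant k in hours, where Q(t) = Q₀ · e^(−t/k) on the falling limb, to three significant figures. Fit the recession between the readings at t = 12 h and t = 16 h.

k ≈ 11.5 h

On the falling limb, Q drops from 1.7 to 1.2 m³/s between t = 12 h and t = 16 h (Δt = 4 h).
k = −Δt / ln(Q₂/Q₁) = −4 / ln(1.2/1.7) = 11.5 h.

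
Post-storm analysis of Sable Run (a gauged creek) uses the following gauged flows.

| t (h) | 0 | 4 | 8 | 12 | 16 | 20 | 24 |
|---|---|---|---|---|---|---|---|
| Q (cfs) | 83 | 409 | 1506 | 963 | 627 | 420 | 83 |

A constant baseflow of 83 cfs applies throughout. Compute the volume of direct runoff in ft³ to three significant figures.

Direct-runoff ordinates (Q − Q_b): 0.0, 326.0, 1423.0, 880.0, 544.0, 337.0, 0.0 cfs.
ΣQ_DR = 3510 cfs.
With Δt = 4 h = 14400 s, V = ΣQ_DR · Δt = 3510 × 14400 = 5.05 × 10^7 ft³.

V ≈ 5.05 × 10^7 ft³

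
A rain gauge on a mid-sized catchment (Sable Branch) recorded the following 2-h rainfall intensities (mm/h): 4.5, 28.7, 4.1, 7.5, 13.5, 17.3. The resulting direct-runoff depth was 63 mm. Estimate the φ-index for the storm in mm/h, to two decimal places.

φ ≈ 9.33 mm/h

Only the 3 blocks with intensity above φ contribute runoff: 28.7, 13.5, 17.3 mm/h.
Σ(I−φ)·Δt = d  ⇒  (28.7+13.5+17.3 − 3φ)·2 = 63
φ = (59.50 − 63/2) / 3 = 9.33 mm/h.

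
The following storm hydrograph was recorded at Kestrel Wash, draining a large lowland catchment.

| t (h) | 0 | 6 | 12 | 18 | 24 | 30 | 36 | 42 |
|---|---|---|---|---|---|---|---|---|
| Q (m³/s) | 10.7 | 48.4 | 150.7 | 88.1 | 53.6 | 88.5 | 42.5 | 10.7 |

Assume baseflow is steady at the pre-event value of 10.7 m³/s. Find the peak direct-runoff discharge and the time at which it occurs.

Subtracting baseflow gives direct-runoff ordinates: 0.0, 37.7, 140.0, 77.4, 42.9, 77.8, 31.8, 0.0 m³/s.
The maximum is 140.0 m³/s, occurring at the reading for t = 12 h.

Q_p = 140.0 m³/s at t = 12 h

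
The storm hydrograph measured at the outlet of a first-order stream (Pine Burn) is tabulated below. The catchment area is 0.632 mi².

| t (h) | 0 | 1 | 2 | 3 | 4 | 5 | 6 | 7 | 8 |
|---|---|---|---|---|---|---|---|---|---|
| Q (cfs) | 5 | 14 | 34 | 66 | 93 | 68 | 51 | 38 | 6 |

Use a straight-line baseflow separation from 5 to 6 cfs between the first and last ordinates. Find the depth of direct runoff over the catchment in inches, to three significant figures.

d ≈ 0.798 in

Direct runoff: 0.00, 8.88, 28.75, 60.62, 87.50, 62.38, 45.25, 32.12, 0.00 cfs; ΣQ_DR = 325.5 cfs.
V = ΣQ_DR · Δt = 325.5 × 3600 s = 1.172 × 10^6 ft³.
Over A = 0.632 mi², depth = V / A = 0.798 in.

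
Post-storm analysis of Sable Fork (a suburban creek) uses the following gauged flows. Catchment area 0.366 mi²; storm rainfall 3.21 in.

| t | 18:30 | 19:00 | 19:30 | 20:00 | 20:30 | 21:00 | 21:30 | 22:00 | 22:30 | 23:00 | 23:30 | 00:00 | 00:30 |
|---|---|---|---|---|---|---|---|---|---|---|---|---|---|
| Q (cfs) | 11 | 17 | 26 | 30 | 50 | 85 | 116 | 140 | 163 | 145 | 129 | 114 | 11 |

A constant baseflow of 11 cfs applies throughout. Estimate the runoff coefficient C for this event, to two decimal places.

ΣQ_DR = 894.0 cfs; V = ΣQ_DR·Δt = 1.609 × 10^6 ft³.
Runoff depth d = V / A = 1.893 in.
C = d / P = 1.893 / 3.21 = 0.59.

C ≈ 0.59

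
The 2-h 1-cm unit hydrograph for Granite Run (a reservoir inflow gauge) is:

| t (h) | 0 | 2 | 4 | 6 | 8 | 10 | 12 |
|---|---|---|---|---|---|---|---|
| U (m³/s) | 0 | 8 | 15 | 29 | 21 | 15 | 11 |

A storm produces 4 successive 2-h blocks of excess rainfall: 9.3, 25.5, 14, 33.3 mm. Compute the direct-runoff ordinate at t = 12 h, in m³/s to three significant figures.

By discrete convolution, Q_j = Σ (P_i / 10 mm) · U_{j−i}.
At t = 12 h (j=6): Q = (9.3/10)·11 + (25.5/10)·15 + (14/10)·21 + (33.3/10)·29 = 174 m³/s.

Q ≈ 174 m³/s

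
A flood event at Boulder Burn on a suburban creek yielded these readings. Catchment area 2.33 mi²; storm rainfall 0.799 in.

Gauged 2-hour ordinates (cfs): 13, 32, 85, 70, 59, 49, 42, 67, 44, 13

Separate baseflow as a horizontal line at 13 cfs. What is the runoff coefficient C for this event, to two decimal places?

ΣQ_DR = 344.0 cfs; V = ΣQ_DR·Δt = 2.477 × 10^6 ft³.
Runoff depth d = V / A = 0.4576 in.
C = d / P = 0.4576 / 0.799 = 0.57.

C ≈ 0.57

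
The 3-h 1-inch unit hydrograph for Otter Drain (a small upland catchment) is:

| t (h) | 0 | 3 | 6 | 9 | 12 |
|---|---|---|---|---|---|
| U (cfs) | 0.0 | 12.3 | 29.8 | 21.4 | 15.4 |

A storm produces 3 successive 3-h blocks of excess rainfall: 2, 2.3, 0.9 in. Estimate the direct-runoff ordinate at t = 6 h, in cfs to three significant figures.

Q ≈ 87.9 cfs

By discrete convolution, Q_j = Σ (P_i / 1 in) · U_{j−i}.
At t = 6 h (j=2): Q = (2/1)·29.8 + (2.3/1)·12.3 + (0.9/1)·0.0 = 87.9 cfs.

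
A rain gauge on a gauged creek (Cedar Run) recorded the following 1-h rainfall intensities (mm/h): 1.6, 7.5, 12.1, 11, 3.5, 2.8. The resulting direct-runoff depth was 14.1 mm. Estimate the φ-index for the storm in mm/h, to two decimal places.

φ ≈ 5.50 mm/h

Only the 3 blocks with intensity above φ contribute runoff: 7.5, 12.1, 11 mm/h.
Σ(I−φ)·Δt = d  ⇒  (7.5+12.1+11 − 3φ)·1 = 14.1
φ = (30.60 − 14.1/1) / 3 = 5.50 mm/h.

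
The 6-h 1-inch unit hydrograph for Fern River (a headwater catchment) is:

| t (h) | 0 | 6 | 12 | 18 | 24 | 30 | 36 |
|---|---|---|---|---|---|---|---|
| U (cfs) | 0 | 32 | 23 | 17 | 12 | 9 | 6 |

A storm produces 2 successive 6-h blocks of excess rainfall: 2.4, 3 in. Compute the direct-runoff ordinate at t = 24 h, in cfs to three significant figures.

Q ≈ 79.8 cfs

By discrete convolution, Q_j = Σ (P_i / 1 in) · U_{j−i}.
At t = 24 h (j=4): Q = (2.4/1)·12 + (3/1)·17 = 79.8 cfs.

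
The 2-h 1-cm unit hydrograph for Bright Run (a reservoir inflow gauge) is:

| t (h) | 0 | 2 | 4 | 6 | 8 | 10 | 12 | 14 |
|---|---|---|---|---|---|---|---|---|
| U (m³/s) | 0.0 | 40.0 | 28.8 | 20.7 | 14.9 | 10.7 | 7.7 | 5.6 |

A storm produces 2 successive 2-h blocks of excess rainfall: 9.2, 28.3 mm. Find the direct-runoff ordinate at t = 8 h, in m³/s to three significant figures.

By discrete convolution, Q_j = Σ (P_i / 10 mm) · U_{j−i}.
At t = 8 h (j=4): Q = (9.2/10)·14.9 + (28.3/10)·20.7 = 72.3 m³/s.

Q ≈ 72.3 m³/s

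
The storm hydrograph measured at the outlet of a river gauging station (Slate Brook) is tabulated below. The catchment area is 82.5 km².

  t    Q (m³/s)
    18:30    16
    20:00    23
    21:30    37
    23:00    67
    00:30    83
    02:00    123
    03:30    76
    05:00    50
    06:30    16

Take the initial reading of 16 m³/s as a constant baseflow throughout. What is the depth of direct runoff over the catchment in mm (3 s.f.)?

d ≈ 22.7 mm

Direct runoff: 0.0, 7.0, 21.0, 51.0, 67.0, 107.0, 60.0, 34.0, 0.0 m³/s; ΣQ_DR = 347.0 m³/s.
V = ΣQ_DR · Δt = 347.0 × 5400 s = 1.874 × 10^6 m³.
Over A = 82.5 km², depth = V / A = 22.7 mm.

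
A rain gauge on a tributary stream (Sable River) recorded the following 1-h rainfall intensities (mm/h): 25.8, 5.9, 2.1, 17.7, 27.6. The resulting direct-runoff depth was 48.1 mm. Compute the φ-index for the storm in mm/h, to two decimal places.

φ ≈ 7.67 mm/h

Only the 3 blocks with intensity above φ contribute runoff: 25.8, 17.7, 27.6 mm/h.
Σ(I−φ)·Δt = d  ⇒  (25.8+17.7+27.6 − 3φ)·1 = 48.1
φ = (71.10 − 48.1/1) / 3 = 7.67 mm/h.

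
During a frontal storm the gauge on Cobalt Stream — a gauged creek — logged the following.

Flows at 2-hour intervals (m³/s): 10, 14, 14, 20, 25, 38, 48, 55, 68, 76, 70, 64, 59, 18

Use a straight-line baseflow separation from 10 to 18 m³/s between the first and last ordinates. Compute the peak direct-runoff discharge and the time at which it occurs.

Subtracting baseflow gives direct-runoff ordinates: 0.00, 3.38, 2.77, 8.15, 12.54, 24.92, 34.31, 40.69, 53.08, 60.46, 53.85, 47.23, 41.62, 0.00 m³/s.
The maximum is 60.46 m³/s, occurring at the reading for t = 18 h.

Q_p = 60.46 m³/s at t = 18 h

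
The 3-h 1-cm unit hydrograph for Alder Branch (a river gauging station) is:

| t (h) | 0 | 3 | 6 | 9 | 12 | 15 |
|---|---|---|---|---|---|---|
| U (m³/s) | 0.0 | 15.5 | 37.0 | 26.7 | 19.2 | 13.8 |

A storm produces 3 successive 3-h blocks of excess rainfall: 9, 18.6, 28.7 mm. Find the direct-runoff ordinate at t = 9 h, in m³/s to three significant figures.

By discrete convolution, Q_j = Σ (P_i / 10 mm) · U_{j−i}.
At t = 9 h (j=3): Q = (9/10)·26.7 + (18.6/10)·37.0 + (28.7/10)·15.5 = 137 m³/s.

Q ≈ 137 m³/s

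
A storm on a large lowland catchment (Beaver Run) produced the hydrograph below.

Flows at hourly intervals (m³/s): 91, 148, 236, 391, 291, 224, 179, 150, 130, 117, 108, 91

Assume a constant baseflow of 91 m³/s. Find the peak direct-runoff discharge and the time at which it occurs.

Q_p = 300.0 m³/s at t = 3 h

Subtracting baseflow gives direct-runoff ordinates: 0.0, 57.0, 145.0, 300.0, 200.0, 133.0, 88.0, 59.0, 39.0, 26.0, 17.0, 0.0 m³/s.
The maximum is 300.0 m³/s, occurring at the reading for t = 3 h.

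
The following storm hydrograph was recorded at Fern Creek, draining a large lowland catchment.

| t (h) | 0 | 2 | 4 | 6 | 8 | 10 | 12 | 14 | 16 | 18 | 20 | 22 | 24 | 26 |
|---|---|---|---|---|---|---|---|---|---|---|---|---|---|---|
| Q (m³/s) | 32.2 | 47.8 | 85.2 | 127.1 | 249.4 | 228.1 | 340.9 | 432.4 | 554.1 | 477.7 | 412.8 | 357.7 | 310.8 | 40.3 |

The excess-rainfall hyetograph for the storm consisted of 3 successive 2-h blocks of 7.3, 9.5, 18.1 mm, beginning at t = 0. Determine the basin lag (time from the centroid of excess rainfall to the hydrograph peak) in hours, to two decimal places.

Centroid of excess rainfall: t_c = Σ P_i·t̄_i / ΣP_i = 3.6189 h (block centres at 1, 3, 5 h).
Hydrograph peak occurs at t = 16 h, so basin lag t_L = 16 − 3.6189 = 12.38 h.

t_L ≈ 12.38 h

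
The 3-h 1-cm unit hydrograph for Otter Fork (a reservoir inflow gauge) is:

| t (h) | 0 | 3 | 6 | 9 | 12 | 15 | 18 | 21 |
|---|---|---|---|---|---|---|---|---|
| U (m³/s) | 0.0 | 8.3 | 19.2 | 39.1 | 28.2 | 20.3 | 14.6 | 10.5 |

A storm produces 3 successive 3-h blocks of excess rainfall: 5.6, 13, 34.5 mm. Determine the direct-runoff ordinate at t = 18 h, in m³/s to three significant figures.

Q ≈ 132 m³/s

By discrete convolution, Q_j = Σ (P_i / 10 mm) · U_{j−i}.
At t = 18 h (j=6): Q = (5.6/10)·14.6 + (13/10)·20.3 + (34.5/10)·28.2 = 132 m³/s.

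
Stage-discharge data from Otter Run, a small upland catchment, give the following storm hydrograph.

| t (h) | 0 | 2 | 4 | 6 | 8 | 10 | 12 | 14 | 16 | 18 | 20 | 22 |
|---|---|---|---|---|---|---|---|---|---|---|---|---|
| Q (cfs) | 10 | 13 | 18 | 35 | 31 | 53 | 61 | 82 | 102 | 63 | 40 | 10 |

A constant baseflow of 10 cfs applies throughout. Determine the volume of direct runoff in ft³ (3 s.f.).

Direct-runoff ordinates (Q − Q_b): 0.0, 3.0, 8.0, 25.0, 21.0, 43.0, 51.0, 72.0, 92.0, 53.0, 30.0, 0.0 cfs.
ΣQ_DR = 398.0 cfs.
With Δt = 2 h = 7200 s, V = ΣQ_DR · Δt = 398.0 × 7200 = 2.87 × 10^6 ft³.

V ≈ 2.87 × 10^6 ft³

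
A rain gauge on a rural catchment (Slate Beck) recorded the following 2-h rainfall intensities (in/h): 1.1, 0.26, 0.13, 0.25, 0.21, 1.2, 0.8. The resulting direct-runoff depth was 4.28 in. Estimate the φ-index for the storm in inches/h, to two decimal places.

φ ≈ 0.32 in/h

Only the 3 blocks with intensity above φ contribute runoff: 1.1, 1.2, 0.8 in/h.
Σ(I−φ)·Δt = d  ⇒  (1.1+1.2+0.8 − 3φ)·2 = 4.28
φ = (3.100 − 4.28/2) / 3 = 0.32 in/h.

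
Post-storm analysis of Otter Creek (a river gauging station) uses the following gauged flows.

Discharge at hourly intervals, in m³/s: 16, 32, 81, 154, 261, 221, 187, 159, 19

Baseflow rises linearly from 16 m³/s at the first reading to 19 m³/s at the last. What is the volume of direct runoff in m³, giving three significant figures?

Direct-runoff ordinates (Q − Q_b): 0.00, 15.62, 64.25, 136.88, 243.50, 203.12, 168.75, 140.38, 0.00 m³/s.
ΣQ_DR = 972.5 m³/s.
With Δt = 1 h = 3600 s, V = ΣQ_DR · Δt = 972.5 × 3600 = 3.50 × 10^6 m³.

V ≈ 3.50 × 10^6 m³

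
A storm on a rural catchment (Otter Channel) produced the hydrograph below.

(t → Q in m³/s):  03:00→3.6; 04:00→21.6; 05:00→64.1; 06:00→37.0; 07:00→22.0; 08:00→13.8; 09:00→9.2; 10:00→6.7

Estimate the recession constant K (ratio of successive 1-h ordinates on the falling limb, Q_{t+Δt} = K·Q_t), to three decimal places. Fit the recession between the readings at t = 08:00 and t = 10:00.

Using the recession-limb readings at t = 08:00 and t = 10:00: Q falls from 13.8 to 6.7 m³/s over 2 intervals.
K = (Q₂/Q₁)^(1/2) = (6.7/13.8)^(1/2) = 0.697.

K ≈ 0.697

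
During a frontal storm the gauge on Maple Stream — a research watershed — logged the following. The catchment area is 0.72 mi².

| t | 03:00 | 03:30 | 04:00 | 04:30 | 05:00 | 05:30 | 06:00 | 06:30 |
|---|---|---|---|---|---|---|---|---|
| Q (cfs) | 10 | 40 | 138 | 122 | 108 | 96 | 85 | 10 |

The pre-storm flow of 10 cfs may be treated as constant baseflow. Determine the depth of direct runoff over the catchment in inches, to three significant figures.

d ≈ 0.569 in

Direct runoff: 0.0, 30.0, 128.0, 112.0, 98.0, 86.0, 75.0, 0.0 cfs; ΣQ_DR = 529.0 cfs.
V = ΣQ_DR · Δt = 529.0 × 1800 s = 9.522 × 10^5 ft³.
Over A = 0.72 mi², depth = V / A = 0.569 in.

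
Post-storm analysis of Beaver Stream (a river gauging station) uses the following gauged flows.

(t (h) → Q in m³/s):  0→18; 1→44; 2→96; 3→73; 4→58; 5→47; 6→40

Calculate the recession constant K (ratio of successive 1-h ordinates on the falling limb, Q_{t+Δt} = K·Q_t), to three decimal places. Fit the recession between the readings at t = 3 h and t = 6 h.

K ≈ 0.818

Using the recession-limb readings at t = 3 h and t = 6 h: Q falls from 73 to 40 m³/s over 3 intervals.
K = (Q₂/Q₁)^(1/3) = (40/73)^(1/3) = 0.818.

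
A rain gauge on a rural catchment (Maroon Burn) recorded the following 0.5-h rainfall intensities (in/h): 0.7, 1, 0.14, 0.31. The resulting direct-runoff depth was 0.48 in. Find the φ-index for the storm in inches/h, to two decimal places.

φ ≈ 0.37 in/h

Only the 2 blocks with intensity above φ contribute runoff: 0.7, 1 in/h.
Σ(I−φ)·Δt = d  ⇒  (0.7+1 − 2φ)·0.5 = 0.48
φ = (1.700 − 0.48/0.5) / 2 = 0.37 in/h.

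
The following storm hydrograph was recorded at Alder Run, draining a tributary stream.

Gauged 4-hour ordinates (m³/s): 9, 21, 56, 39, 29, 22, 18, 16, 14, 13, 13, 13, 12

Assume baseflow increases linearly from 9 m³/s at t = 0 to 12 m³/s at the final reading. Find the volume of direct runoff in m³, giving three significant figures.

Direct-runoff ordinates (Q − Q_b): 0.00, 11.75, 46.50, 29.25, 19.00, 11.75, 7.50, 5.25, 3.00, 1.75, 1.50, 1.25, 0.00 m³/s.
ΣQ_DR = 138.5 m³/s.
With Δt = 4 h = 14400 s, V = ΣQ_DR · Δt = 138.5 × 14400 = 1.99 × 10^6 m³.

V ≈ 1.99 × 10^6 m³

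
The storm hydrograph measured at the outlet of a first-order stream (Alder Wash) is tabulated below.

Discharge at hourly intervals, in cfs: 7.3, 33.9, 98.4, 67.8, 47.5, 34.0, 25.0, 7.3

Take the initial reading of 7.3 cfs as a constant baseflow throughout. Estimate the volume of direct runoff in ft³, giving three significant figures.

Direct-runoff ordinates (Q − Q_b): 0.0, 26.6, 91.1, 60.5, 40.2, 26.7, 17.7, 0.0 cfs.
ΣQ_DR = 262.8 cfs.
With Δt = 1 h = 3600 s, V = ΣQ_DR · Δt = 262.8 × 3600 = 9.46 × 10^5 ft³.

V ≈ 9.46 × 10^5 ft³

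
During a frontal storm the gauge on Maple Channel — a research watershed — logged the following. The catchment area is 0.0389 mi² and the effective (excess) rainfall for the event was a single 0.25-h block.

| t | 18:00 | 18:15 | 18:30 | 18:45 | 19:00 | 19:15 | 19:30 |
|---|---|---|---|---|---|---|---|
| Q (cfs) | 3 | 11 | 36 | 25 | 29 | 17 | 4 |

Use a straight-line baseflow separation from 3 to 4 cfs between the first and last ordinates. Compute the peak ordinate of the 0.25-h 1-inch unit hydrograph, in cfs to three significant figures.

Direct runoff: 0.00, 7.83, 32.67, 21.50, 25.33, 13.17, 0.00 cfs; ΣQ_DR = 100.5 cfs, peak = 32.67 cfs.
Runoff depth d = ΣQ_DR·Δt / A = 100.5 × 900 / (0.0389 mi²) = 1.001 in.
The 1-inch UH is the DRH scaled by (1 in)/d, so U_p = 32.67 × 1/1.001 = 32.6 cfs.

U_p ≈ 32.6 cfs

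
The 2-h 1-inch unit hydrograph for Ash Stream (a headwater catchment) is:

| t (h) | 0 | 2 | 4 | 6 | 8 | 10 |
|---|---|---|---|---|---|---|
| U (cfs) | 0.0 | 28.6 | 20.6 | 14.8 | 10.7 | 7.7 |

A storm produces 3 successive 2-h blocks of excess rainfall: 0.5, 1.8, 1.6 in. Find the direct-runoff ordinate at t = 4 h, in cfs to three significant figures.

Q ≈ 61.8 cfs

By discrete convolution, Q_j = Σ (P_i / 1 in) · U_{j−i}.
At t = 4 h (j=2): Q = (0.5/1)·20.6 + (1.8/1)·28.6 + (1.6/1)·0.0 = 61.8 cfs.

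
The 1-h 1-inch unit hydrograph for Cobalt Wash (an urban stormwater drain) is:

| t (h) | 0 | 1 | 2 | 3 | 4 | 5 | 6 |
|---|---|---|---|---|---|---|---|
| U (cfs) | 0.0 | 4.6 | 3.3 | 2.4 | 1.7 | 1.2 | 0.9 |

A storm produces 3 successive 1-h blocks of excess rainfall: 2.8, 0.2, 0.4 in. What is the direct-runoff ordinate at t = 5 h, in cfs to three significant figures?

Q ≈ 4.66 cfs

By discrete convolution, Q_j = Σ (P_i / 1 in) · U_{j−i}.
At t = 5 h (j=5): Q = (2.8/1)·1.2 + (0.2/1)·1.7 + (0.4/1)·2.4 = 4.66 cfs.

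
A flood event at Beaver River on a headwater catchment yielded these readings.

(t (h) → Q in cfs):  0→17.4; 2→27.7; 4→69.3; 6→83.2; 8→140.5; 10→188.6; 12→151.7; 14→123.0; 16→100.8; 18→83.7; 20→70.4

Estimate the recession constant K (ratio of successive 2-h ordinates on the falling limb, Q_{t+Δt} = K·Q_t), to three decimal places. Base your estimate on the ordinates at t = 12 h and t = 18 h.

K ≈ 0.820

Using the recession-limb readings at t = 12 h and t = 18 h: Q falls from 151.7 to 83.7 cfs over 3 intervals.
K = (Q₂/Q₁)^(1/3) = (83.7/151.7)^(1/3) = 0.820.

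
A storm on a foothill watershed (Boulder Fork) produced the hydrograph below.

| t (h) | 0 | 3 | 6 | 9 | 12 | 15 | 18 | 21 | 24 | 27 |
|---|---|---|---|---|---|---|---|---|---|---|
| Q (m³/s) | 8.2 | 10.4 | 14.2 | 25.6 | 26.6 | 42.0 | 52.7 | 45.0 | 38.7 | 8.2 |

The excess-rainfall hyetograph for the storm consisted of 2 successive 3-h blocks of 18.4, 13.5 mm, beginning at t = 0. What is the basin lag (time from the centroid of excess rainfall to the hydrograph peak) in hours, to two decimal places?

Centroid of excess rainfall: t_c = Σ P_i·t̄_i / ΣP_i = 2.7696 h (block centres at 1.5, 4.5 h).
Hydrograph peak occurs at t = 18 h, so basin lag t_L = 18 − 2.7696 = 15.23 h.

t_L ≈ 15.23 h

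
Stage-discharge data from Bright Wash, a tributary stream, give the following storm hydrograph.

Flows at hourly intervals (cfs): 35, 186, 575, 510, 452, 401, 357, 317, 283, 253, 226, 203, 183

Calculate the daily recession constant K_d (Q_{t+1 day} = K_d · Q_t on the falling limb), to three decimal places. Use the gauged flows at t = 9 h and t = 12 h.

K_d ≈ 0.075

Between t = 9 h and t = 12 h the flow falls from 253 to 183 cfs over 3×1 h = 3 h.
Per-interval ratio K = (183/253)^(1/3) = 0.8977; K_d = K^(24/1) = 0.075.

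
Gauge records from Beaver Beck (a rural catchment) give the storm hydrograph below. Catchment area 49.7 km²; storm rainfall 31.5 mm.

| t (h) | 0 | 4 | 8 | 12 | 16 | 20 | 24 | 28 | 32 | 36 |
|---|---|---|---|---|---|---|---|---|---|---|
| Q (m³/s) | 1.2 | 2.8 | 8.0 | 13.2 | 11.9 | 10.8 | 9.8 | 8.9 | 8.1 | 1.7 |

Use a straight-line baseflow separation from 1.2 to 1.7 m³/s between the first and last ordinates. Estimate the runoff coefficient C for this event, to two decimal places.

ΣQ_DR = 61.90 m³/s; V = ΣQ_DR·Δt = 8.914 × 10^5 m³.
Runoff depth d = V / A = 17.93 mm.
C = d / P = 17.93 / 31.5 = 0.57.

C ≈ 0.57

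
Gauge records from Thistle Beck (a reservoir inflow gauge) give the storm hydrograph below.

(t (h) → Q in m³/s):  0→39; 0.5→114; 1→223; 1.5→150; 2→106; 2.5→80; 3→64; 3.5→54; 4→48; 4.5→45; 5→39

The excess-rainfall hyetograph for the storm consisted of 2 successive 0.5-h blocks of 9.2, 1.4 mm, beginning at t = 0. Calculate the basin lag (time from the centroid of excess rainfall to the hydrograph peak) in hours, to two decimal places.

Centroid of excess rainfall: t_c = Σ P_i·t̄_i / ΣP_i = 0.3160 h (block centres at 0.25, 0.75 h).
Hydrograph peak occurs at t = 1 h, so basin lag t_L = 1 − 0.3160 = 0.68 h.

t_L ≈ 0.68 h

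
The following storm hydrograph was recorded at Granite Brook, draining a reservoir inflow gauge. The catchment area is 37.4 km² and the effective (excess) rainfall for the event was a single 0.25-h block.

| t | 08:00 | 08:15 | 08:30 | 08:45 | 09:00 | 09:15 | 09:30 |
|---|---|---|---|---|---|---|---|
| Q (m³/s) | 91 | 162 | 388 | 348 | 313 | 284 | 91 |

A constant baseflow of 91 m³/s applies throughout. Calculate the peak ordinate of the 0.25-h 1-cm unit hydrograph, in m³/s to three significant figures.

Direct runoff: 0.0, 71.0, 297.0, 257.0, 222.0, 193.0, 0.0 m³/s; ΣQ_DR = 1040 m³/s, peak = 297.0 m³/s.
Runoff depth d = ΣQ_DR·Δt / A = 1040 × 900 / (37.4 km²) = 25.03 mm.
The 1-cm UH is the DRH scaled by (10 mm)/d, so U_p = 297.0 × 10/25.03 = 119 m³/s.

U_p ≈ 119 m³/s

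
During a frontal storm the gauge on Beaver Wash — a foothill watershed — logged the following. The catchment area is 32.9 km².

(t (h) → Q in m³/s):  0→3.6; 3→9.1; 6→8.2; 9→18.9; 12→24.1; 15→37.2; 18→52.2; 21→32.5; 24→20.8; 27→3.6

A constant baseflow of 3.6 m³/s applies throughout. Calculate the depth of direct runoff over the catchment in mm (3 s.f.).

Direct runoff: 0.0, 5.5, 4.6, 15.3, 20.5, 33.6, 48.6, 28.9, 17.2, 0.0 m³/s; ΣQ_DR = 174.2 m³/s.
V = ΣQ_DR · Δt = 174.2 × 10800 s = 1.881 × 10^6 m³.
Over A = 32.9 km², depth = V / A = 57.2 mm.

d ≈ 57.2 mm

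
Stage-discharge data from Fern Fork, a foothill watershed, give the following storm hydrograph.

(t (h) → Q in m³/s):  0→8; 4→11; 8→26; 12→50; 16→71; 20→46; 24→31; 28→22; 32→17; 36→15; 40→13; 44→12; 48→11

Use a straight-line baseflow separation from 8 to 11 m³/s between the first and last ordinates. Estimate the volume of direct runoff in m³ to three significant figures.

Direct-runoff ordinates (Q − Q_b): 0.00, 2.75, 17.50, 41.25, 62.00, 36.75, 21.50, 12.25, 7.00, 4.75, 2.50, 1.25, 0.00 m³/s.
ΣQ_DR = 209.5 m³/s.
With Δt = 4 h = 14400 s, V = ΣQ_DR · Δt = 209.5 × 14400 = 3.02 × 10^6 m³.

V ≈ 3.02 × 10^6 m³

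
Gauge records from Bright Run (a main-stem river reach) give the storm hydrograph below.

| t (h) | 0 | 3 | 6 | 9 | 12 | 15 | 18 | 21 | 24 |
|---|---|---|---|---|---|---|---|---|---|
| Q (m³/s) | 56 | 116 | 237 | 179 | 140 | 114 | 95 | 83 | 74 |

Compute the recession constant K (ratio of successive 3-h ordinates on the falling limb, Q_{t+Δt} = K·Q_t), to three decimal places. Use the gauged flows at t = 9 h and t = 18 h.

K ≈ 0.810

Using the recession-limb readings at t = 9 h and t = 18 h: Q falls from 179 to 95 m³/s over 3 intervals.
K = (Q₂/Q₁)^(1/3) = (95/179)^(1/3) = 0.810.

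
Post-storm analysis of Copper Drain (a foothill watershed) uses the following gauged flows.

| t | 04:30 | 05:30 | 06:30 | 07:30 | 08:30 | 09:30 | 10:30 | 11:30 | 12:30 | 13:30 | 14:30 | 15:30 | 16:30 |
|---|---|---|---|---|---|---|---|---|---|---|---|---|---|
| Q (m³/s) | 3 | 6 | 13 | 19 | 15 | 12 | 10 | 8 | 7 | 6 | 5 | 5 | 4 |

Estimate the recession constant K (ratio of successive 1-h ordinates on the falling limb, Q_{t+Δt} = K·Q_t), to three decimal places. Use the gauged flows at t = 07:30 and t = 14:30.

Using the recession-limb readings at t = 07:30 and t = 14:30: Q falls from 19 to 5 m³/s over 7 intervals.
K = (Q₂/Q₁)^(1/7) = (5/19)^(1/7) = 0.826.

K ≈ 0.826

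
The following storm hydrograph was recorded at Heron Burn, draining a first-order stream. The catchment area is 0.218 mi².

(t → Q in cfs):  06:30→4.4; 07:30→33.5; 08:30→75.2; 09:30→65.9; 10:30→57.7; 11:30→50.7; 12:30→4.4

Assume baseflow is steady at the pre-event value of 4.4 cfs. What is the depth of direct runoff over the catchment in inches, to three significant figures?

Direct runoff: 0.0, 29.1, 70.8, 61.5, 53.3, 46.3, 0.0 cfs; ΣQ_DR = 261.0 cfs.
V = ΣQ_DR · Δt = 261.0 × 3600 s = 9.396 × 10^5 ft³.
Over A = 0.218 mi², depth = V / A = 1.86 in.

d ≈ 1.86 in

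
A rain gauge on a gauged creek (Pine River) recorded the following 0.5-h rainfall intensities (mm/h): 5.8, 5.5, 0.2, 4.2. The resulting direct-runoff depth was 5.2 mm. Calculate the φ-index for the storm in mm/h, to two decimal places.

φ ≈ 1.70 mm/h

Only the 3 blocks with intensity above φ contribute runoff: 5.8, 5.5, 4.2 mm/h.
Σ(I−φ)·Δt = d  ⇒  (5.8+5.5+4.2 − 3φ)·0.5 = 5.2
φ = (15.50 − 5.2/0.5) / 3 = 1.70 mm/h.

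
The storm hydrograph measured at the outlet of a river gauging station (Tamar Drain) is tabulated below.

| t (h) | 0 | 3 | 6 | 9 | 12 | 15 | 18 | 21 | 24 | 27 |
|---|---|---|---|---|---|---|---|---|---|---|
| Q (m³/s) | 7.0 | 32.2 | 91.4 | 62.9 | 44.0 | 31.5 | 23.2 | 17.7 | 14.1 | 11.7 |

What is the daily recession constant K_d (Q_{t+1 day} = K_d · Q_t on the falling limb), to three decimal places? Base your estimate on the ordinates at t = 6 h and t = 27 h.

Between t = 6 h and t = 27 h the flow falls from 91.4 to 11.7 m³/s over 7×3 h = 21 h.
Per-interval ratio K = (11.7/91.4)^(1/7) = 0.7455; K_d = K^(24/3) = 0.095.

K_d ≈ 0.095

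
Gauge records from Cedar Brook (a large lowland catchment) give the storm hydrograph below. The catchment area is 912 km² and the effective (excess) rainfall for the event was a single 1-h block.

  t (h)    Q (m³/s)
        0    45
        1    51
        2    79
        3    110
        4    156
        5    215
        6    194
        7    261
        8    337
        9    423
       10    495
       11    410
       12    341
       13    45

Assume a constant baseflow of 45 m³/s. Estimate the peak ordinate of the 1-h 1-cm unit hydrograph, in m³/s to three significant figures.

U_p ≈ 450 m³/s

Direct runoff: 0.0, 6.0, 34.0, 65.0, 111.0, 170.0, 149.0, 216.0, 292.0, 378.0, 450.0, 365.0, 296.0, 0.0 m³/s; ΣQ_DR = 2532 m³/s, peak = 450.0 m³/s.
Runoff depth d = ΣQ_DR·Δt / A = 2532 × 3600 / (912 km²) = 9.995 mm.
The 1-cm UH is the DRH scaled by (10 mm)/d, so U_p = 450.0 × 10/9.995 = 450 m³/s.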